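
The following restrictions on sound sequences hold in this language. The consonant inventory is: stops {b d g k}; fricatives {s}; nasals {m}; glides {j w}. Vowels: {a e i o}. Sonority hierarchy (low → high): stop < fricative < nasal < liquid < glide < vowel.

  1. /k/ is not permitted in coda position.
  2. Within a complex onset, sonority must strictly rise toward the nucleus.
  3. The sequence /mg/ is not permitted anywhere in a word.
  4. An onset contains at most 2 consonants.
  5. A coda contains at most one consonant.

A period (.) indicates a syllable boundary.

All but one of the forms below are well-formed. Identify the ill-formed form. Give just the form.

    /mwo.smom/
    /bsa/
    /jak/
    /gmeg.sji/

/mwo.smom/ — σ1 onset /mw/ (3→5 rises), coda /∅/ ok; σ2 onset /sm/ (2→3 rises), coda /m/ ok → well-formed
/bsa/ — σ1 onset /bs/ (1→2 rises), coda /∅/ ok → well-formed
/jak/ — violates constraint 1: syllable 1 coda contains /k/ → ill-formed
/gmeg.sji/ — σ1 onset /gm/ (1→3 rises), coda /g/ ok; σ2 onset /sj/ (2→5 rises), coda /∅/ ok → well-formed

/jak/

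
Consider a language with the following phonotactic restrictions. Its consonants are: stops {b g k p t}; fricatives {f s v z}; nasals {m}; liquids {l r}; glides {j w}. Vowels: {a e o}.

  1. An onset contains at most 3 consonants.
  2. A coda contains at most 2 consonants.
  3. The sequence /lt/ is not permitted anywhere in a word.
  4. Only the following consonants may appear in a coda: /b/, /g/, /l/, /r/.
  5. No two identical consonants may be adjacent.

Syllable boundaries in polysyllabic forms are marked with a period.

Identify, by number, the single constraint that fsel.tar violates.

3

fsel.tar: contains banned sequence /lt/.
This is a violation of constraint 3: "The sequence /lt/ is not permitted anywhere in a word."
The remaining constraints (1, 2, 4, 5) are satisfied.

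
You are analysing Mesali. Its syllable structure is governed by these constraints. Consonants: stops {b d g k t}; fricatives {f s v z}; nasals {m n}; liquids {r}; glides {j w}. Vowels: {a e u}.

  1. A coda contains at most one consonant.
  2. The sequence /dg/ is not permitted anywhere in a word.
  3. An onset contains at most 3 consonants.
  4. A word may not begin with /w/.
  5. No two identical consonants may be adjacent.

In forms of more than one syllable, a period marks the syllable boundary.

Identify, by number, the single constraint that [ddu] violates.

5

[ddu]: adjacent identical consonants /dd/.
This is a violation of constraint 5: "No two identical consonants may be adjacent."
The remaining constraints (1, 2, 3, 4) are satisfied.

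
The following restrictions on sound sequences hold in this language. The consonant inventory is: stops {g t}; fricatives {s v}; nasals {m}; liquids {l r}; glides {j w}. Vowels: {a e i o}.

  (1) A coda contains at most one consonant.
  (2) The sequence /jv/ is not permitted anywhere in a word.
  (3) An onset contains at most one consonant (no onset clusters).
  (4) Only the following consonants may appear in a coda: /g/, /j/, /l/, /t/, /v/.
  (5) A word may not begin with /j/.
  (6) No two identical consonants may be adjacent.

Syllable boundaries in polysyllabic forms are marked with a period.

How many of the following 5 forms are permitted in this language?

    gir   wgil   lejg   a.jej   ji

gir — violates constraint 4: syllable 1 coda contains /r/, which is not a licensed coda consonant → not permitted
wgil — violates constraint 3: syllable 1 onset /wg/ has 2 consonants (> 1) → not permitted
lejg — violates constraint 1: syllable 1 coda /jg/ has 2 consonants (> 1) → not permitted
a.jej — σ1 onset /∅/, coda /∅/ ok; σ2 onset /j/, coda /j/ ok → permitted
ji — violates constraint 5: word begins with /j/ → not permitted
Permitted: a.jej → 1.

1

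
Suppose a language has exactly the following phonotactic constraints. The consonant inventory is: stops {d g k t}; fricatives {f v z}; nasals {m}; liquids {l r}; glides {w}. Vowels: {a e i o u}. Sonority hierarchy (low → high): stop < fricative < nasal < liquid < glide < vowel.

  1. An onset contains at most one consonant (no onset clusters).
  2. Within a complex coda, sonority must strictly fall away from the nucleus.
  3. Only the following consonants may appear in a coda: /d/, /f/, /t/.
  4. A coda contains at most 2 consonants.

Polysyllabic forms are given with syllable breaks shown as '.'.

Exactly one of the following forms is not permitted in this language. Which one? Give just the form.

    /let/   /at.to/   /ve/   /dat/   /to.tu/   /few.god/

/few.god/

/let/ — σ1 onset /l/, coda /t/ ok → permitted
/at.to/ — σ1 onset /∅/, coda /t/ ok; σ2 onset /t/, coda /∅/ ok → permitted
/ve/ — σ1 onset /v/, coda /∅/ ok → permitted
/dat/ — σ1 onset /d/, coda /t/ ok → permitted
/to.tu/ — σ1 onset /t/, coda /∅/ ok; σ2 onset /t/, coda /∅/ ok → permitted
/few.god/ — violates constraint 3: syllable 1 coda contains /w/, which is not a licensed coda consonant → not permitted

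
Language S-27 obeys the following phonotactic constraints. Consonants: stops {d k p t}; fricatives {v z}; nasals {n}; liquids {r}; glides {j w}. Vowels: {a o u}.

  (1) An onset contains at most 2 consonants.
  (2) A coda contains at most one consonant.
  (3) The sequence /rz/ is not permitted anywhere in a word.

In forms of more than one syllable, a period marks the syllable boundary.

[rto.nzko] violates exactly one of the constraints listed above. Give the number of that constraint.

1

[rto.nzko]: syllable 2 onset /nzk/ has 3 consonants (> 2).
This is a violation of constraint 1: "An onset contains at most 2 consonants."
The remaining constraints (2, 3) are satisfied.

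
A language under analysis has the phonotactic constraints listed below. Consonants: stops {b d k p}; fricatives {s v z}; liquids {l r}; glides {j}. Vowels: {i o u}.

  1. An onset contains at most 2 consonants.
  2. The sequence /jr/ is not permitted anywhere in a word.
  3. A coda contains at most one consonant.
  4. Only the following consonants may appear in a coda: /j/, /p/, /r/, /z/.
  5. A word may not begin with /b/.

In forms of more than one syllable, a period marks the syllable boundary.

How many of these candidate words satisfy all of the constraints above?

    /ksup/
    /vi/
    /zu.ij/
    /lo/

/ksup/ — σ1 onset /ks/ (2C), coda /p/ ok → permitted
/vi/ — σ1 onset /v/, coda /∅/ ok → permitted
/zu.ij/ — σ1 onset /z/, coda /∅/ ok; σ2 onset /∅/, coda /j/ ok → permitted
/lo/ — σ1 onset /l/, coda /∅/ ok → permitted
Permitted: /ksup/, /vi/, /zu.ij/, /lo/ → 4.

4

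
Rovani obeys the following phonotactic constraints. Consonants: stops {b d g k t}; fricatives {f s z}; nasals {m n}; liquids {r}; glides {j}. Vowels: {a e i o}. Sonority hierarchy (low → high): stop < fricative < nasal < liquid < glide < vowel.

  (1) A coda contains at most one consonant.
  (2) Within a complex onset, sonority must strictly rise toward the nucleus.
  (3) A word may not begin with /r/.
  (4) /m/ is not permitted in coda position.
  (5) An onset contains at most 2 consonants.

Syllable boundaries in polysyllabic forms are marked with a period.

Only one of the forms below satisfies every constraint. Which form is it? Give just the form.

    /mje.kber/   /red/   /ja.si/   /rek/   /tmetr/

/mje.kber/ — violates constraint 2: syllable 2 onset /kb/: /k/ (stop, 1) → /b/ (stop, 1) does not rise → not permitted
/red/ — violates constraint 3: word begins with /r/ → not permitted
/ja.si/ — σ1 onset /j/, coda /∅/ ok; σ2 onset /s/, coda /∅/ ok → permitted
/rek/ — violates constraint 3: word begins with /r/ → not permitted
/tmetr/ — violates constraint 1: syllable 1 coda /tr/ has 2 consonants (> 1) → not permitted

/ja.si/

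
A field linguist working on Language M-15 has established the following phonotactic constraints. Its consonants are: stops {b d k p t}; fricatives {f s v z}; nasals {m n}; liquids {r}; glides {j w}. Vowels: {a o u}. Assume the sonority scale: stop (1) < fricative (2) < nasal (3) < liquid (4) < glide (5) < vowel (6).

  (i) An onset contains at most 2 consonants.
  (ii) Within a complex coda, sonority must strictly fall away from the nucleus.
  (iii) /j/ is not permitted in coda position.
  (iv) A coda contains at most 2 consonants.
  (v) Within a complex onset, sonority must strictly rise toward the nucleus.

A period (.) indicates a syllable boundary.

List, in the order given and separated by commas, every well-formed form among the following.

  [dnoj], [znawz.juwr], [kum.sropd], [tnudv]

[dnoj] — violates constraint (iii): syllable 1 coda contains /j/ → ill-formed
[znawz.juwr] — σ1 onset /zn/ (2→3 rises), coda /wz/ (5→2 falls) ok; σ2 onset /j/, coda /wr/ (5→4 falls) ok → well-formed
[kum.sropd] — violates constraint (ii): syllable 2 coda /pd/: /p/ (stop, 1) → /d/ (stop, 1) does not fall → ill-formed
[tnudv] — violates constraint (ii): syllable 1 coda /dv/: /d/ (stop, 1) → /v/ (fricative, 2) does not fall → ill-formed

[znawz.juwr]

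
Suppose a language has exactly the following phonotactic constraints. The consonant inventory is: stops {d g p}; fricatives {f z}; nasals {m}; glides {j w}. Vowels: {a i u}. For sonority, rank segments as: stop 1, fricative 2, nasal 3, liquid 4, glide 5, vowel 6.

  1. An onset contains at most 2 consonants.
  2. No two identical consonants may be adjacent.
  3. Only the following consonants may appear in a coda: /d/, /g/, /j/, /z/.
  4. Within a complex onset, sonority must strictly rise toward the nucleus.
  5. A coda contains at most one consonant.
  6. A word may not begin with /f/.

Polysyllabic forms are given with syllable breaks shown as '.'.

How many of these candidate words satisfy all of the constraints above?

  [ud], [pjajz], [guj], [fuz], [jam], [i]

[ud] — σ1 onset /∅/, coda /d/ ok → well-formed
[pjajz] — violates constraint 5: syllable 1 coda /jz/ has 2 consonants (> 1) → ill-formed
[guj] — σ1 onset /g/, coda /j/ ok → well-formed
[fuz] — violates constraint 6: word begins with /f/ → ill-formed
[jam] — violates constraint 3: syllable 1 coda contains /m/, which is not a licensed coda consonant → ill-formed
[i] — σ1 onset /∅/, coda /∅/ ok → well-formed
Well-formed: [ud], [guj], [i] → 3.

3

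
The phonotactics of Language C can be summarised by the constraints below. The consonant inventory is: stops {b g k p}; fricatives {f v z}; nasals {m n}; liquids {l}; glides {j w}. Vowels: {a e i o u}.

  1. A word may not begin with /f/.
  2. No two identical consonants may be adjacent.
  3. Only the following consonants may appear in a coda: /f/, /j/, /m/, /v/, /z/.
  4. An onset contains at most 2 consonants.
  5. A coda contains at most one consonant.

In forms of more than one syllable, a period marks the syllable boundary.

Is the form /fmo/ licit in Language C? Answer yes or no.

no

/fmo/ — violates constraint 1: word begins with /f/ → illicit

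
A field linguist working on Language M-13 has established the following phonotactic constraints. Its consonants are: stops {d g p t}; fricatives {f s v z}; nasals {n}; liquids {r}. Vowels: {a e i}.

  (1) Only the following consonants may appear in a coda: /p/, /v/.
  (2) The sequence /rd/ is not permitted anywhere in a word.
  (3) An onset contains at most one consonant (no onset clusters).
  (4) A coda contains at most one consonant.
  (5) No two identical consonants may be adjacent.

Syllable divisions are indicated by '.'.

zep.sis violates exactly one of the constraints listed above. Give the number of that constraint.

zep.sis: syllable 2 coda contains /s/, which is not a licensed coda consonant.
This is a violation of constraint 1: "Only the following consonants may appear in a coda: /p/, /v/."
The remaining constraints (2, 3, 4, 5) are satisfied.

1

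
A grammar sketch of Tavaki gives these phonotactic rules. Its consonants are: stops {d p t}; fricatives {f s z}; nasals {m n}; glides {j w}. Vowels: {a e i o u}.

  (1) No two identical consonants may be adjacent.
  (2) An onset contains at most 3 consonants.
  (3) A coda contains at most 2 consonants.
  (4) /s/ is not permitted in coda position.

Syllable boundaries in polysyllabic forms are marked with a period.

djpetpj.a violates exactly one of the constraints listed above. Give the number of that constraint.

3

djpetpj.a: syllable 1 coda /tpj/ has 3 consonants (> 2).
This is a violation of constraint 3: "A coda contains at most 2 consonants."
The remaining constraints (1, 2, 4) are satisfied.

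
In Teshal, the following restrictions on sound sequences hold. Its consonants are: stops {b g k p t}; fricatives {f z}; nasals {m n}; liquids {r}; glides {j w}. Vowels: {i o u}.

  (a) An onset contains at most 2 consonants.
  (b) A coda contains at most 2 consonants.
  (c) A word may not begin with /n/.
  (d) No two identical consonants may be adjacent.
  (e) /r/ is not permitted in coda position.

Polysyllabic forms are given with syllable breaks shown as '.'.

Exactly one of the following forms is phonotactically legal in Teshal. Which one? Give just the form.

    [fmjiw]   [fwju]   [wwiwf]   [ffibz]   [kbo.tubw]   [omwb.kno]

[fmjiw] — violates constraint (a): syllable 1 onset /fmj/ has 3 consonants (> 2) → phonotactically illegal
[fwju] — violates constraint (a): syllable 1 onset /fwj/ has 3 consonants (> 2) → phonotactically illegal
[wwiwf] — violates constraint (d): adjacent identical consonants /ww/ → phonotactically illegal
[ffibz] — violates constraint (d): adjacent identical consonants /ff/ → phonotactically illegal
[kbo.tubw] — σ1 onset /kb/ (2C), coda /∅/ ok; σ2 onset /t/, coda /bw/ (2C) ok → phonotactically legal
[omwb.kno] — violates constraint (b): syllable 1 coda /mwb/ has 3 consonants (> 2) → phonotactically illegal

[kbo.tubw]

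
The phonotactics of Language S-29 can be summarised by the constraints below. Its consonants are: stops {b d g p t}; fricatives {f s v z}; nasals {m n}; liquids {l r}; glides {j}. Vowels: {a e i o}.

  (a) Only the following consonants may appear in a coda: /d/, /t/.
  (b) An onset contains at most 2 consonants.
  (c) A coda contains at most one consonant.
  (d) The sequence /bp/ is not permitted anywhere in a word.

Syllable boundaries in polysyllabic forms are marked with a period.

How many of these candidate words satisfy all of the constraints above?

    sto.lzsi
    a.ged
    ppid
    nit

sto.lzsi — violates constraint (b): syllable 2 onset /lzs/ has 3 consonants (> 2) → ill-formed
a.ged — σ1 onset /∅/, coda /∅/ ok; σ2 onset /g/, coda /d/ ok → well-formed
ppid — σ1 onset /pp/ (2C), coda /d/ ok → well-formed
nit — σ1 onset /n/, coda /t/ ok → well-formed
Well-formed: a.ged, ppid, nit → 3.

3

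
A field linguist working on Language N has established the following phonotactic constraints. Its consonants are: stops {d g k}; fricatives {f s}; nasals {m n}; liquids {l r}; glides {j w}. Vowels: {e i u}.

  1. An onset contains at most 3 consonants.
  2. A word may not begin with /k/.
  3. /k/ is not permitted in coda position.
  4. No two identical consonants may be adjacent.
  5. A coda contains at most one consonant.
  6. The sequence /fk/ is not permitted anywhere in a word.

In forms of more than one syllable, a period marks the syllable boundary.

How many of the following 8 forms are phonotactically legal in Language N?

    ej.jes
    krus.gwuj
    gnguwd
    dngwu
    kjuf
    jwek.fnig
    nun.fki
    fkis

0

ej.jes — violates constraint 4: adjacent identical consonants /jj/ → phonotactically illegal
krus.gwuj — violates constraint 2: word begins with /k/ → phonotactically illegal
gnguwd — violates constraint 5: syllable 1 coda /wd/ has 2 consonants (> 1) → phonotactically illegal
dngwu — violates constraint 1: syllable 1 onset /dngw/ has 4 consonants (> 3) → phonotactically illegal
kjuf — violates constraint 2: word begins with /k/ → phonotactically illegal
jwek.fnig — violates constraint 3: syllable 1 coda contains /k/ → phonotactically illegal
nun.fki — violates constraint 6: contains banned sequence /fk/ → phonotactically illegal
fkis — violates constraint 6: contains banned sequence /fk/ → phonotactically illegal
No form is phonotactically legal → 0.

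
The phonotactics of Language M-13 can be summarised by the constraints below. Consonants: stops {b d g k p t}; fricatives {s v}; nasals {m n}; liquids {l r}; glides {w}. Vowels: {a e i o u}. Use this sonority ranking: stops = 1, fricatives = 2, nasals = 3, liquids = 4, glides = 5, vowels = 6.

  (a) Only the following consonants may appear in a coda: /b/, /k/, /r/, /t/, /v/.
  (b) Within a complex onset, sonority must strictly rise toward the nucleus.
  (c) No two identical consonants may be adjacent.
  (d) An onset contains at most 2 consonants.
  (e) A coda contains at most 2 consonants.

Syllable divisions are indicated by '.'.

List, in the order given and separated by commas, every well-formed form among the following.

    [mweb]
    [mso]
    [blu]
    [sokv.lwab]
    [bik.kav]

[mweb], [blu], [sokv.lwab]

[mweb] — σ1 onset /mw/ (3→5 rises), coda /b/ ok → well-formed
[mso] — violates constraint (b): syllable 1 onset /ms/: /m/ (nasal, 3) → /s/ (fricative, 2) does not rise → ill-formed
[blu] — σ1 onset /bl/ (1→4 rises), coda /∅/ ok → well-formed
[sokv.lwab] — σ1 onset /s/, coda /kv/ (2C) ok; σ2 onset /lw/ (4→5 rises), coda /b/ ok → well-formed
[bik.kav] — violates constraint (c): adjacent identical consonants /kk/ → ill-formed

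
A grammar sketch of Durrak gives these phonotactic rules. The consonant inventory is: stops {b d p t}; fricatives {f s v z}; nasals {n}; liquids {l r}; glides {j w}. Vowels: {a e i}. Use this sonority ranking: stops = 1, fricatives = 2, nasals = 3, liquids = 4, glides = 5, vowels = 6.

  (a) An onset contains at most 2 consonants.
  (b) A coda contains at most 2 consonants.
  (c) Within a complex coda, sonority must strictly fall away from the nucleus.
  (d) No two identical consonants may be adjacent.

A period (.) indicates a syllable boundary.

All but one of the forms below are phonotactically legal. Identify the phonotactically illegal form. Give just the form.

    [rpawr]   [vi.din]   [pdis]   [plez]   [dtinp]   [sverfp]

[rpawr] — σ1 onset /rp/ (2C), coda /wr/ (5→4 falls) ok → phonotactically legal
[vi.din] — σ1 onset /v/, coda /∅/ ok; σ2 onset /d/, coda /n/ ok → phonotactically legal
[pdis] — σ1 onset /pd/ (2C), coda /s/ ok → phonotactically legal
[plez] — σ1 onset /pl/ (2C), coda /z/ ok → phonotactically legal
[dtinp] — σ1 onset /dt/ (2C), coda /np/ (3→1 falls) ok → phonotactically legal
[sverfp] — violates constraint (b): syllable 1 coda /rfp/ has 3 consonants (> 2) → phonotactically illegal

[sverfp]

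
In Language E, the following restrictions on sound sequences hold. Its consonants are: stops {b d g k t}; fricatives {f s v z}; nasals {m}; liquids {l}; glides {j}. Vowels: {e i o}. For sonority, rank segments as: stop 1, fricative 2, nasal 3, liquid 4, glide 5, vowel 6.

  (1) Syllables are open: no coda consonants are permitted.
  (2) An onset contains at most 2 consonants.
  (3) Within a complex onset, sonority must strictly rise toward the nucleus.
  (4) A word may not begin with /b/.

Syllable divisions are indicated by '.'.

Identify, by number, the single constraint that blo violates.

4

blo: word begins with /b/.
This is a violation of constraint 4: "A word may not begin with /b/."
The remaining constraints (1, 2, 3) are satisfied.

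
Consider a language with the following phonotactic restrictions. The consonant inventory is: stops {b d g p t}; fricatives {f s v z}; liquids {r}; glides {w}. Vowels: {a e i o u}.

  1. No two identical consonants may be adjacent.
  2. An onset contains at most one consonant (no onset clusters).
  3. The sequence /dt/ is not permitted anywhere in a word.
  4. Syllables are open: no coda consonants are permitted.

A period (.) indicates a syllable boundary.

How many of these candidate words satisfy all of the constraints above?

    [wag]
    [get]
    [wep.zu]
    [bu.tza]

0

[wag] — violates constraint 4: syllable 1 coda /g/ has 1 consonant (> 0) → ill-formed
[get] — violates constraint 4: syllable 1 coda /t/ has 1 consonant (> 0) → ill-formed
[wep.zu] — violates constraint 4: syllable 1 coda /p/ has 1 consonant (> 0) → ill-formed
[bu.tza] — violates constraint 2: syllable 2 onset /tz/ has 2 consonants (> 1) → ill-formed
No form is well-formed → 0.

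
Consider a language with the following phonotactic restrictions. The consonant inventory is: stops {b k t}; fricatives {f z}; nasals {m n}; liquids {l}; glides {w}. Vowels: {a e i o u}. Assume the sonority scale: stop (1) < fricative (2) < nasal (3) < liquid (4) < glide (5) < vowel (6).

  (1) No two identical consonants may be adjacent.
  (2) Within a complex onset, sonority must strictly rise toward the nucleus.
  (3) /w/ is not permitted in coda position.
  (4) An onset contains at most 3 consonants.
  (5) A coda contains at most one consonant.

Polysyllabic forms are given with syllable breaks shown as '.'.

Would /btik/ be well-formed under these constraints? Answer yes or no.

no

/btik/ — violates constraint 2: syllable 1 onset /bt/: /b/ (stop, 1) → /t/ (stop, 1) does not rise → ill-formed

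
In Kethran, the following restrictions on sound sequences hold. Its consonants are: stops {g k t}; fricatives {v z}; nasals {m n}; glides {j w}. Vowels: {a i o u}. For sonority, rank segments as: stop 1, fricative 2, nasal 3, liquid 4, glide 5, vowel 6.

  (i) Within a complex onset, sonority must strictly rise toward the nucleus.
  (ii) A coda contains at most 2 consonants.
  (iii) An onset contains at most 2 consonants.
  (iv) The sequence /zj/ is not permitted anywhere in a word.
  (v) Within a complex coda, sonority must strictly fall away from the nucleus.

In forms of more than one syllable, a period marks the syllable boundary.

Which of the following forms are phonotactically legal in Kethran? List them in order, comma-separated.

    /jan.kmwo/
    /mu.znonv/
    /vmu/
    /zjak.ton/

/mu.znonv/, /vmu/

/jan.kmwo/ — violates constraint (iii): syllable 2 onset /kmw/ has 3 consonants (> 2) → phonotactically illegal
/mu.znonv/ — σ1 onset /m/, coda /∅/ ok; σ2 onset /zn/ (2→3 rises), coda /nv/ (3→2 falls) ok → phonotactically legal
/vmu/ — σ1 onset /vm/ (2→3 rises), coda /∅/ ok → phonotactically legal
/zjak.ton/ — violates constraint (iv): contains banned sequence /zj/ → phonotactically illegal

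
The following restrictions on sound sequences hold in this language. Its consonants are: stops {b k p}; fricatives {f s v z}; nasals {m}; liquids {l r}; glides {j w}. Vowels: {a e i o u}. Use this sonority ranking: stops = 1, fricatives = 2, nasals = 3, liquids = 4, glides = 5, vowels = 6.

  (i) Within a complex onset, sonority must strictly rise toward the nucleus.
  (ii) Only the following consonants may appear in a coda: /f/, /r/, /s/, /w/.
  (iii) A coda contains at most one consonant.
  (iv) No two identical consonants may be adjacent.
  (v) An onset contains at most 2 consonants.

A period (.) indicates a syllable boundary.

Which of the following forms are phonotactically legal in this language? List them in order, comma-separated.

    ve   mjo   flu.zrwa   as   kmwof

ve — σ1 onset /v/, coda /∅/ ok → phonotactically legal
mjo — σ1 onset /mj/ (3→5 rises), coda /∅/ ok → phonotactically legal
flu.zrwa — violates constraint (v): syllable 2 onset /zrw/ has 3 consonants (> 2) → phonotactically illegal
as — σ1 onset /∅/, coda /s/ ok → phonotactically legal
kmwof — violates constraint (v): syllable 1 onset /kmw/ has 3 consonants (> 2) → phonotactically illegal

ve, mjo, as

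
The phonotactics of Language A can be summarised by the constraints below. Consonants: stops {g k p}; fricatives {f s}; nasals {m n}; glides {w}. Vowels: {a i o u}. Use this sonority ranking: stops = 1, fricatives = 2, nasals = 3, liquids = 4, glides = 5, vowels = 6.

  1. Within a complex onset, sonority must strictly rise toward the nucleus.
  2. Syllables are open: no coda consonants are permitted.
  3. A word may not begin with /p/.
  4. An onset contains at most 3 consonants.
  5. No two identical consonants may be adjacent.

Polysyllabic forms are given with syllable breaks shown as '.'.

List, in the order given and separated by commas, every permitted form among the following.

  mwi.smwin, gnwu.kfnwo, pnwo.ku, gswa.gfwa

mwi.smwin — violates constraint 2: syllable 2 coda /n/ has 1 consonant (> 0) → not permitted
gnwu.kfnwo — violates constraint 4: syllable 2 onset /kfnw/ has 4 consonants (> 3) → not permitted
pnwo.ku — violates constraint 3: word begins with /p/ → not permitted
gswa.gfwa — σ1 onset /gsw/ (1→2→5 rises), coda /∅/ ok; σ2 onset /gfw/ (1→2→5 rises), coda /∅/ ok → permitted

gswa.gfwa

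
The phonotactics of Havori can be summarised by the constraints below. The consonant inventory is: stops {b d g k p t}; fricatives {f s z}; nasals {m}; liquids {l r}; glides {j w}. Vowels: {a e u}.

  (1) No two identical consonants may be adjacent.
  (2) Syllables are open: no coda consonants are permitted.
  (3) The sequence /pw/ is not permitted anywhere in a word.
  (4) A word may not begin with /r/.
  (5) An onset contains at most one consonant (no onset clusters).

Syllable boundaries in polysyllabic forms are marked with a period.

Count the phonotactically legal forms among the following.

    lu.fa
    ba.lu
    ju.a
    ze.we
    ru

4

lu.fa — σ1 onset /l/, coda /∅/ ok; σ2 onset /f/, coda /∅/ ok → phonotactically legal
ba.lu — σ1 onset /b/, coda /∅/ ok; σ2 onset /l/, coda /∅/ ok → phonotactically legal
ju.a — σ1 onset /j/, coda /∅/ ok; σ2 onset /∅/, coda /∅/ ok → phonotactically legal
ze.we — σ1 onset /z/, coda /∅/ ok; σ2 onset /w/, coda /∅/ ok → phonotactically legal
ru — violates constraint 4: word begins with /r/ → phonotactically illegal
Phonotactically legal: lu.fa, ba.lu, ju.a, ze.we → 4.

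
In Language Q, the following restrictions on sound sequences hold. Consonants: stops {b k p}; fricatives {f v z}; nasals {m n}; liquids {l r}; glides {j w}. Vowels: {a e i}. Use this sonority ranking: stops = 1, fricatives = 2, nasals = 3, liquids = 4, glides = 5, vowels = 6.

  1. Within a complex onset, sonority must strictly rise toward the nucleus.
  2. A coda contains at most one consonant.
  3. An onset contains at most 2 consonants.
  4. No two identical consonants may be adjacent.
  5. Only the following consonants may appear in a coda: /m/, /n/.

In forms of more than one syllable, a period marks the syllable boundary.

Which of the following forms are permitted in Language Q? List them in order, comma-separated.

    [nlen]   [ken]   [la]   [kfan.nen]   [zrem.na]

[nlen] — σ1 onset /nl/ (3→4 rises), coda /n/ ok → permitted
[ken] — σ1 onset /k/, coda /n/ ok → permitted
[la] — σ1 onset /l/, coda /∅/ ok → permitted
[kfan.nen] — violates constraint 4: adjacent identical consonants /nn/ → not permitted
[zrem.na] — σ1 onset /zr/ (2→4 rises), coda /m/ ok; σ2 onset /n/, coda /∅/ ok → permitted

[nlen], [ken], [la], [zrem.na]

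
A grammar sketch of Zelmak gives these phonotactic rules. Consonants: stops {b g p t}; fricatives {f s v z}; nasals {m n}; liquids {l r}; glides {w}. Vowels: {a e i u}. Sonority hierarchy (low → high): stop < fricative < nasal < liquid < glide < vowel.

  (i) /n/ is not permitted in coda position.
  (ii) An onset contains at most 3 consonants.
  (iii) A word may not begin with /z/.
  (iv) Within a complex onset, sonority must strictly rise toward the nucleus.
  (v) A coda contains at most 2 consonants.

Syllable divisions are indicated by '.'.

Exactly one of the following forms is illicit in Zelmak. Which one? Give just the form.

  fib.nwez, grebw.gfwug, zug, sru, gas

fib.nwez — σ1 onset /f/, coda /b/ ok; σ2 onset /nw/ (3→5 rises), coda /z/ ok → licit
grebw.gfwug — σ1 onset /gr/ (1→4 rises), coda /bw/ (2C) ok; σ2 onset /gfw/ (1→2→5 rises), coda /g/ ok → licit
zug — violates constraint (iii): word begins with /z/ → illicit
sru — σ1 onset /sr/ (2→4 rises), coda /∅/ ok → licit
gas — σ1 onset /g/, coda /s/ ok → licit

zug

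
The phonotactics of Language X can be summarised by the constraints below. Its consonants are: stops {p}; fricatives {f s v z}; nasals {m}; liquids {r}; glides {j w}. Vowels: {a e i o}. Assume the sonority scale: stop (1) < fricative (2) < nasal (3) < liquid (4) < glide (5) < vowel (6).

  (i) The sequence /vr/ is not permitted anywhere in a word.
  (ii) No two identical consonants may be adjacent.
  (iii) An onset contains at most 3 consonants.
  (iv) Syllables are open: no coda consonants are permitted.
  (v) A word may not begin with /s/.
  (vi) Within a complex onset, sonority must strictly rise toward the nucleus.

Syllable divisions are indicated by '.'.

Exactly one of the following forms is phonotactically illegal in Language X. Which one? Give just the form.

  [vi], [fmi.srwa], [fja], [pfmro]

[vi] — σ1 onset /v/, coda /∅/ ok → phonotactically legal
[fmi.srwa] — σ1 onset /fm/ (2→3 rises), coda /∅/ ok; σ2 onset /srw/ (2→4→5 rises), coda /∅/ ok → phonotactically legal
[fja] — σ1 onset /fj/ (2→5 rises), coda /∅/ ok → phonotactically legal
[pfmro] — violates constraint (iii): syllable 1 onset /pfmr/ has 4 consonants (> 3) → phonotactically illegal

[pfmro]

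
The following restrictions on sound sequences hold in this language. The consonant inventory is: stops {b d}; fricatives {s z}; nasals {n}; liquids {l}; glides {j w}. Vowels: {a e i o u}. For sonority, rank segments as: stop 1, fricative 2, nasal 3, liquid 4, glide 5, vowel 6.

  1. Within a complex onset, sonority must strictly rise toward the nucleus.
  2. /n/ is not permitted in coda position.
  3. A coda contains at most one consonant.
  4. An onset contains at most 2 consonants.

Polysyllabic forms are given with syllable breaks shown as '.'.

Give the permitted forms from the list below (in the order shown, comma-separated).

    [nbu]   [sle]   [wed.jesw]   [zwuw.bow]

[nbu] — violates constraint 1: syllable 1 onset /nb/: /n/ (nasal, 3) → /b/ (stop, 1) does not rise → not permitted
[sle] — σ1 onset /sl/ (2→4 rises), coda /∅/ ok → permitted
[wed.jesw] — violates constraint 3: syllable 2 coda /sw/ has 2 consonants (> 1) → not permitted
[zwuw.bow] — σ1 onset /zw/ (2→5 rises), coda /w/ ok; σ2 onset /b/, coda /w/ ok → permitted

[sle], [zwuw.bow]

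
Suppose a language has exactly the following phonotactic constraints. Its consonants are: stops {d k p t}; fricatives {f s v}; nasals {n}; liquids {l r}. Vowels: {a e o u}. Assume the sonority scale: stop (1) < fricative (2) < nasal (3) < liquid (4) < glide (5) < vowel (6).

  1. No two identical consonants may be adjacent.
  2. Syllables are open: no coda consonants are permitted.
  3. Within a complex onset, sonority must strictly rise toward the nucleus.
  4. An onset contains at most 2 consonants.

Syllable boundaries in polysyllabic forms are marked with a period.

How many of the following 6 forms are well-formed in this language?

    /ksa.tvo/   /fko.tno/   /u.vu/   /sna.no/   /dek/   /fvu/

/ksa.tvo/ — σ1 onset /ks/ (1→2 rises), coda /∅/ ok; σ2 onset /tv/ (1→2 rises), coda /∅/ ok → well-formed
/fko.tno/ — violates constraint 3: syllable 1 onset /fk/: /f/ (fricative, 2) → /k/ (stop, 1) does not rise → ill-formed
/u.vu/ — σ1 onset /∅/, coda /∅/ ok; σ2 onset /v/, coda /∅/ ok → well-formed
/sna.no/ — σ1 onset /sn/ (2→3 rises), coda /∅/ ok; σ2 onset /n/, coda /∅/ ok → well-formed
/dek/ — violates constraint 2: syllable 1 coda /k/ has 1 consonant (> 0) → ill-formed
/fvu/ — violates constraint 3: syllable 1 onset /fv/: /f/ (fricative, 2) → /v/ (fricative, 2) does not rise → ill-formed
Well-formed: /ksa.tvo/, /u.vu/, /sna.no/ → 3.

3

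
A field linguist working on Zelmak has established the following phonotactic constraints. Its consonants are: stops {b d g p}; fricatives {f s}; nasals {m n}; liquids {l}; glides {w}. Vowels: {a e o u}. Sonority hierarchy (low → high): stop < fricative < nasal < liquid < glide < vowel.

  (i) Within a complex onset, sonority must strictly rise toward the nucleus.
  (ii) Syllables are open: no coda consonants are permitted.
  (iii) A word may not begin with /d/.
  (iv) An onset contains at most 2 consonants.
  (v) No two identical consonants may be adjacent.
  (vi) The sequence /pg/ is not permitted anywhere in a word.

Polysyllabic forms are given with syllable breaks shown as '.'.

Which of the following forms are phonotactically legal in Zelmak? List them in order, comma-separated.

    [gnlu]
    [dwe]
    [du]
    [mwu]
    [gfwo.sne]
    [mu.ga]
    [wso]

[gnlu] — violates constraint (iv): syllable 1 onset /gnl/ has 3 consonants (> 2) → phonotactically illegal
[dwe] — violates constraint (iii): word begins with /d/ → phonotactically illegal
[du] — violates constraint (iii): word begins with /d/ → phonotactically illegal
[mwu] — σ1 onset /mw/ (3→5 rises), coda /∅/ ok → phonotactically legal
[gfwo.sne] — violates constraint (iv): syllable 1 onset /gfw/ has 3 consonants (> 2) → phonotactically illegal
[mu.ga] — σ1 onset /m/, coda /∅/ ok; σ2 onset /g/, coda /∅/ ok → phonotactically legal
[wso] — violates constraint (i): syllable 1 onset /ws/: /w/ (glide, 5) → /s/ (fricative, 2) does not rise → phonotactically illegal

[mwu], [mu.ga]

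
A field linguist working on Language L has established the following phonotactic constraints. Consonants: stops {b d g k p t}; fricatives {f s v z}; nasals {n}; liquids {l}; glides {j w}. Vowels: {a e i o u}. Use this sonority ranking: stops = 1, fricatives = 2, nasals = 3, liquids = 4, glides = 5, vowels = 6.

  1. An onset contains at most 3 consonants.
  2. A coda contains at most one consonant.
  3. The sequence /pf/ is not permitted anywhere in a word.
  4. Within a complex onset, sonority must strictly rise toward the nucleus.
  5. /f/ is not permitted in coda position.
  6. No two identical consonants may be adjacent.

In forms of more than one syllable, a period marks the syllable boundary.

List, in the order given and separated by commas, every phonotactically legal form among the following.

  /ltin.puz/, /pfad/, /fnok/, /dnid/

/fnok/, /dnid/

/ltin.puz/ — violates constraint 4: syllable 1 onset /lt/: /l/ (liquid, 4) → /t/ (stop, 1) does not rise → phonotactically illegal
/pfad/ — violates constraint 3: contains banned sequence /pf/ → phonotactically illegal
/fnok/ — σ1 onset /fn/ (2→3 rises), coda /k/ ok → phonotactically legal
/dnid/ — σ1 onset /dn/ (1→3 rises), coda /d/ ok → phonotactically legal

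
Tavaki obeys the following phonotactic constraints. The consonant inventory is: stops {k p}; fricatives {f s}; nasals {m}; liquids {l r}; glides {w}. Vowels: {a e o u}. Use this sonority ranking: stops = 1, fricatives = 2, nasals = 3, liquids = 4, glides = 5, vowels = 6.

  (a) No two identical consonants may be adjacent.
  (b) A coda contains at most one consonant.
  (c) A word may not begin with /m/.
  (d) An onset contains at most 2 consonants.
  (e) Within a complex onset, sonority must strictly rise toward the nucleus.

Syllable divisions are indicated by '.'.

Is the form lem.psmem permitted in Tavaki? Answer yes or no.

lem.psmem — violates constraint (d): syllable 2 onset /psm/ has 3 consonants (> 2) → not permitted

no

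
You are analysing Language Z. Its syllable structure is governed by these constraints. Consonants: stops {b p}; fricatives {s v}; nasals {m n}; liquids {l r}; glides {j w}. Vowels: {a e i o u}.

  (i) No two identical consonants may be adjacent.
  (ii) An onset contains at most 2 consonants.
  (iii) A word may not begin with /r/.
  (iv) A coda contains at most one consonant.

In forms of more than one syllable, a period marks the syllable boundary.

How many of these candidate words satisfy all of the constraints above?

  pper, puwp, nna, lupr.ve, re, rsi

0

pper — violates constraint (i): adjacent identical consonants /pp/ → illicit
puwp — violates constraint (iv): syllable 1 coda /wp/ has 2 consonants (> 1) → illicit
nna — violates constraint (i): adjacent identical consonants /nn/ → illicit
lupr.ve — violates constraint (iv): syllable 1 coda /pr/ has 2 consonants (> 1) → illicit
re — violates constraint (iii): word begins with /r/ → illicit
rsi — violates constraint (iii): word begins with /r/ → illicit
No form is licit → 0.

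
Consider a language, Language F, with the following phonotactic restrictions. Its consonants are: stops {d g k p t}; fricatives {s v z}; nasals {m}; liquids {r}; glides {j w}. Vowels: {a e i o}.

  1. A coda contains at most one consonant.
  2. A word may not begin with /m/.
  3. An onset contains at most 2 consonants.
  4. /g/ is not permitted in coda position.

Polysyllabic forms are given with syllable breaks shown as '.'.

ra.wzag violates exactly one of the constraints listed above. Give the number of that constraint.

4

ra.wzag: syllable 2 coda contains /g/.
This is a violation of constraint 4: "/g/ is not permitted in coda position."
The remaining constraints (1, 2, 3) are satisfied.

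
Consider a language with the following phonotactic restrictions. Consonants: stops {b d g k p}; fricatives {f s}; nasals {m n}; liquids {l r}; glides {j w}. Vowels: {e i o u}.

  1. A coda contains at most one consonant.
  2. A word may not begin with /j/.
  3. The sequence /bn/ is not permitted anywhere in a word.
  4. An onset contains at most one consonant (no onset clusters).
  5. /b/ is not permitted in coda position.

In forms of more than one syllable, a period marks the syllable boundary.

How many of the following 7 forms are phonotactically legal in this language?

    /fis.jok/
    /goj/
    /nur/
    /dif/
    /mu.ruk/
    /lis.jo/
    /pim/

/fis.jok/ — σ1 onset /f/, coda /s/ ok; σ2 onset /j/, coda /k/ ok → phonotactically legal
/goj/ — σ1 onset /g/, coda /j/ ok → phonotactically legal
/nur/ — σ1 onset /n/, coda /r/ ok → phonotactically legal
/dif/ — σ1 onset /d/, coda /f/ ok → phonotactically legal
/mu.ruk/ — σ1 onset /m/, coda /∅/ ok; σ2 onset /r/, coda /k/ ok → phonotactically legal
/lis.jo/ — σ1 onset /l/, coda /s/ ok; σ2 onset /j/, coda /∅/ ok → phonotactically legal
/pim/ — σ1 onset /p/, coda /m/ ok → phonotactically legal
Phonotactically legal: /fis.jok/, /goj/, /nur/, /dif/, /mu.ruk/, /lis.jo/, /pim/ → 7.

7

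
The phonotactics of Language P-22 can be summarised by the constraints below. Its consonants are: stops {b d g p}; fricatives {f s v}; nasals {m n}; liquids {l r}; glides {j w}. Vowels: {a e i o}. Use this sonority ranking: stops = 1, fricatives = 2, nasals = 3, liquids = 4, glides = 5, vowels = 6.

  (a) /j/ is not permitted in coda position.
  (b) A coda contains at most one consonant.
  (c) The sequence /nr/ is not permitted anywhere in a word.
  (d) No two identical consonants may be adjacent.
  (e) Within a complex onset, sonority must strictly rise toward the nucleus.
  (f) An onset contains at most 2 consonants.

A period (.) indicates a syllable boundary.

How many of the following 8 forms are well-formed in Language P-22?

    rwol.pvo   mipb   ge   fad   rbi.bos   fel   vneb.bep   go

5

rwol.pvo — σ1 onset /rw/ (4→5 rises), coda /l/ ok; σ2 onset /pv/ (1→2 rises), coda /∅/ ok → well-formed
mipb — violates constraint (b): syllable 1 coda /pb/ has 2 consonants (> 1) → ill-formed
ge — σ1 onset /g/, coda /∅/ ok → well-formed
fad — σ1 onset /f/, coda /d/ ok → well-formed
rbi.bos — violates constraint (e): syllable 1 onset /rb/: /r/ (liquid, 4) → /b/ (stop, 1) does not rise → ill-formed
fel — σ1 onset /f/, coda /l/ ok → well-formed
vneb.bep — violates constraint (d): adjacent identical consonants /bb/ → ill-formed
go — σ1 onset /g/, coda /∅/ ok → well-formed
Well-formed: rwol.pvo, ge, fad, fel, go → 5.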